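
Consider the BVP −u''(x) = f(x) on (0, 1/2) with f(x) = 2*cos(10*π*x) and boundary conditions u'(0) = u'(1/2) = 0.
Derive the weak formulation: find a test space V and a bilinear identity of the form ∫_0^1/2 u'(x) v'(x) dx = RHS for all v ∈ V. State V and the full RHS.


V = H^1(0, 1/2) (no boundary constraint on v; u is determined up to an additive constant); weak form: ∫_0^1/2 u'v' dx = ∫_0^1/2 (2*cos(10*π*x)) v dx for all v ∈ V.

Multiply both sides by a test function v and integrate from 0 to 1/2:
  ∫_0^1/2 −u''(x) v(x) dx = ∫_0^1/2 f(x) v(x) dx.
Integrate the LHS by parts once:
  ∫_0^1/2 −u'' v dx = −[u'(x) v(x)]_0^1/2 + ∫_0^1/2 u'(x) v'(x) dx.
Thus ∫_0^1/2 u'(x) v'(x) dx = ∫_0^1/2 f(x) v(x) dx + [u'(x) v(x)]_0^1/2.
Choose V so that boundary terms are either known or forced to vanish.
u has homogeneous Neumann: u'(0) = u'(1/2) = 0. So [u' v]_0^1/2 = 0·v(1/2) − 0·v(0) = 0 for any v; take V = H^1(0, 1/2).
Weak formulation: find u (satisfying any essential BC) such that ∫_0^1/2 u'(x) v'(x) dx = ∫_0^1/2 f v dx for all v ∈ V (homogeneous Neumann, so boundary terms vanish).
Substituting f(x) = 2*cos(10*π*x), the right-hand side is ∫_0^1/2 (2*cos(10*π*x)) v dx.
Compatibility check (pure Neumann): taking v ≡ 1 ∈ V gives 0 = ∫_0^1/2 f dx + (0) − (0), i.e. ∫_0^1/2 f dx must equal u'(0) − u'(1/2) = 0. Indeed ∫_0^1/2 (2*cos(10*π*x)) dx = 0, so the data are compatible. The solution is then unique only up to an additive constant (fix it e.g. by requiring ∫_0^1/2 u dx = 0).


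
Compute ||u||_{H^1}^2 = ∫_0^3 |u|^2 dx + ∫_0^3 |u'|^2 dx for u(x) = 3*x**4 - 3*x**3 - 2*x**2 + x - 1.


||u||_{H^1}^2 = 3607923/140

The H^1 norm (squared) on an interval (0, L) is
  ||u||_{H^1}^2 = ∫_0^L u(x)^2 dx + ∫_0^L u'(x)^2 dx.
Compute u'(x) = 12*x**3 - 9*x**2 - 4*x + 1.
Then u(x)^2 = 9*x**8 - 18*x**7 - 3*x**6 + 18*x**5 - 8*x**4 + 2*x**3 + 5*x**2 - 2*x + 1 and u'(x)^2 = 144*x**6 - 216*x**5 - 15*x**4 + 96*x**3 - 2*x**2 - 8*x + 1.
Integrate each monomial from 0 to 3 using ∫_0^3 c·x^n dx = c·3^(n+1)/(n+1):
  ∫_0^3 u(x)^2 dx = ∫_0^3 (9*x^8 - 18*x^7 - 3*x^6 + 18*x^5 - 8*x^4 + 2*x^3 + 5*x^2 - 2*x + 1) dx. Term by term:
    ∫_0^3 9*x^8 dx = 19683;  ∫_0^3 -18*x^7 dx = -59049/4;  ∫_0^3 -3*x^6 dx = -6561/7;
    ∫_0^3 18*x^5 dx = 2187;  ∫_0^3 -8*x^4 dx = -1944/5;  ∫_0^3 2*x^3 dx = 81/2;
    ∫_0^3 5*x^2 dx = 45;  ∫_0^3 -2*x dx = -9;  ∫_0^3 1 dx = 3.
  Sum: 19683 − 59049/4 − 6561/7 + 2187 − 1944/5 + 81/2 + 45 − 9 + 3 = 820563/140.
  ∫_0^3 u'(x)^2 dx = ∫_0^3 (144*x^6 - 216*x^5 - 15*x^4 + 96*x^3 - 2*x^2 - 8*x + 1) dx. Term by term:
    ∫_0^3 144*x^6 dx = 314928/7;  ∫_0^3 -216*x^5 dx = -26244;  ∫_0^3 -15*x^4 dx = -729;
    ∫_0^3 96*x^3 dx = 1944;  ∫_0^3 -2*x^2 dx = -18;  ∫_0^3 -8*x dx = -36;
    ∫_0^3 1 dx = 3.
  Sum: 314928/7 − 26244 − 729 + 1944 − 18 − 36 + 3 = 139368/7.
Adding: ||u||_{H^1}^2 = 820563/140 + 139368/7 = 3607923/140.


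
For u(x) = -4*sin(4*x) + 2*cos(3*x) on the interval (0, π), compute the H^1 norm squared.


||u||_{H^1(0,π)}^2 = -1280/7 + 156*π

u'(x) = -6*sin(3*x) - 16*cos(4*x).
Expand u² and (u')² and integrate term by term on (0, π), using: for integers n ≥ 1, ∫_0^π sin²(nx) dx = ∫_0^π cos²(nx) dx = π/2; for n ≠ n', ∫_0^π sin(nx)sin(n'x) dx = ∫_0^π cos(nx)cos(n'x) dx = 0; and by product-to-sum, ∫_0^π sin(nx)cos(n'x) dx = ½∫_0^π [sin((n+n')x) + sin((n−n')x)] dx, which is 0 when n+n' is even and 2n/(n²−n'²) when n+n' is odd (it need not vanish on (0, π)).
  u² squared terms: (-4)²·∫sin(4x)² dx = 16·π/2 = 8*π;  (2)²·∫cos(3x)² dx = 4·π/2 = 2*π.
  u² cross terms: 2·(-4)·(2)·∫sin(4x)·cos(3x) dx = -16·(8/7) = -128/7.
  So ∫_0^π u² dx = 8*π + 2*π − 128/7 = -128/7 + 10*π.
  (u')² squared terms: (-16)²·∫cos(4x)² dx = 256·π/2 = 128*π;  (-6)²·∫sin(3x)² dx = 36·π/2 = 18*π.
  (u')² cross terms: 2·(-16)·(-6)·∫cos(4x)·sin(3x) dx = 192·(-6/7) = -1152/7.
  So ∫_0^π (u')² dx = 128*π + 18*π − 1152/7 = -1152/7 + 146*π.
||u||_{H^1}^2 = (-128/7 + 10*π) + (-1152/7 + 146*π) = -1280/7 + 156*π.


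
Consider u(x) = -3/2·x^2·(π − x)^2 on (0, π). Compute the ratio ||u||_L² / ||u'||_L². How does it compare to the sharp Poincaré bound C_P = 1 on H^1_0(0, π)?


||u||_L² / ||u'||_L² = sqrt(3)*π/6 < C_P = 1.

u(x) = -3/2·x^2·(π − x)^2, so u'(x) = 3*x*(x*(π - x) - (x - π)^2).
u(x) = -3/2·x^2·(π − x)^2 vanishes at x = 0 and x = π, so u ∈ H^1_0(0, π). Differentiate via the product rule and integrate the resulting polynomials term by term.
  ∫_0^π u² dx = ∫_0^π (9*x^8/4 - 9*π*x^7 + 27*π^2*x^6/2 - 9*π^3*x^5 + 9*π^4*x^4/4) dx. Term by term:
    ∫_0^π 9*x^8/4 dx = π^9/4;  ∫_0^π -9*π*x^7 dx = -9*π^9/8;  ∫_0^π 27*π^2*x^6/2 dx = 27*π^9/14;
    ∫_0^π -9*π^3*x^5 dx = -3*π^9/2;  ∫_0^π 9*π^4*x^4/4 dx = 9*π^9/20.
  Sum: π^9/4 − 9*π^9/8 + 27*π^9/14 − 3*π^9/2 + 9*π^9/20 = π^9/280.
  ∫_0^π (u')² dx = ∫_0^π (36*x^6 - 108*π*x^5 + 117*π^2*x^4 - 54*π^3*x^3 + 9*π^4*x^2) dx. Term by term:
    ∫_0^π 36*x^6 dx = 36*π^7/7;  ∫_0^π -108*π*x^5 dx = -18*π^7;  ∫_0^π 117*π^2*x^4 dx = 117*π^7/5;
    ∫_0^π -54*π^3*x^3 dx = -27*π^7/2;  ∫_0^π 9*π^4*x^2 dx = 3*π^7.
  Sum: 36*π^7/7 − 18*π^7 + 117*π^7/5 − 27*π^7/2 + 3*π^7 = 3*π^7/70.
∫_0^π u² dx = π^9/280, so ||u||_L² = sqrt(70)*π^(9/2)/140.
∫_0^π (u')² dx = 3*π^7/70, so ||u'||_L² = sqrt(210)*π^(7/2)/70.
Ratio ||u||_L² / ||u'||_L² = sqrt(3)*π/6.
Sharp Poincaré constant on H^1_0(0, π) is C_P = L/π = 1, achieved by sin(x).
A polynomial bump cannot attain the sharp Poincaré constant (only the first sine eigenfunction does), so the ratio is strictly less than C_P, consistent with ||u||_L² ≤ C_P ||u'||_L².


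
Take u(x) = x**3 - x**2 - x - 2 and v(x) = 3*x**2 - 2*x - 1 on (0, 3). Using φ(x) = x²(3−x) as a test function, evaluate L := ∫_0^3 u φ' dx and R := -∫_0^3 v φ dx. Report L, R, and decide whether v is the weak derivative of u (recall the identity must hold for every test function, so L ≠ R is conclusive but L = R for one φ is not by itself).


LHS = -837/20, RHS = -837/20. Yes, v = u' weakly.

u(x) = x**3 - x**2 - x - 2, classical derivative u'(x) = 3*x**2 - 2*x - 1.
φ(x) = x²(3−x), so φ'(x) = 3*x*(2 - x).
Note φ(0) = φ(3) = 0, so the boundary term u·φ vanishes.
LHS = ∫_0^3 u(x) φ'(x) dx = ∫_0^3 (-3*x^5 + 9*x^4 - 3*x^3 - 12*x) dx. Term by term:
  ∫_0^3 -3*x^5 dx = -729/2;  ∫_0^3 9*x^4 dx = 2187/5;  ∫_0^3 -3*x^3 dx = -243/4;
  ∫_0^3 -12*x dx = -54.
Sum: -729/2 + 2187/5 − 243/4 − 54 = -837/20.
So LHS = -837/20.
∫_0^3 v(x) φ(x) dx = ∫_0^3 (-3*x^5 + 11*x^4 - 5*x^3 - 3*x^2) dx. Term by term:
  ∫_0^3 -3*x^5 dx = -729/2;  ∫_0^3 11*x^4 dx = 2673/5;  ∫_0^3 -5*x^3 dx = -405/4;
  ∫_0^3 -3*x^2 dx = -27.
Sum: -729/2 + 2673/5 − 405/4 − 27 = 837/20.
So RHS = -∫_0^3 v(x) φ(x) dx = -837/20.
LHS = RHS, so the identity holds for this test φ.
Moreover u is smooth here and v(x) = u'(x) = 3*x**2 - 2*x - 1 pointwise, so the identity holds for every test function. Hence v is the weak derivative of u.


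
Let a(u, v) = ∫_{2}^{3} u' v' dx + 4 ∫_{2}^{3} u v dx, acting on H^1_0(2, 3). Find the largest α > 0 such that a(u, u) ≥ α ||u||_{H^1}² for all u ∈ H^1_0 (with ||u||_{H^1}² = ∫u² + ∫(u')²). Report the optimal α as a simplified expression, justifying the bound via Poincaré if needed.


α = 1

Coercivity of a(·,·) on H^1_0(2, 3) means a(u, u) ≥ α ||u||_{H^1}² for every u ∈ H^1_0.
The interval has length L = 1, and Poincaré/coercivity depend only on L. Here a(u, u) = ∫(u')² + (4)·∫u².
Here c = 4 ≥ 1, so a(u,u) = ∫(u')² + c∫u² ≥ ∫(u')² + ∫u² = ||u||_{H^1}², i.e. α = 1 works. No larger α is possible: a(u,u) ≥ α||u||_{H^1}² means (1−α)∫(u')² ≥ (α−c)∫u², and for the modes u_n = sin(nπ(x−x₀)/L) (x₀ the left endpoint) one has ∫u_n²/∫(u_n')² = (L/(nπ))² → 0, so a(u_n,u_n)/||u_n||_{H^1}² → 1. Hence the optimal constant is α = 1.
Therefore α = 1.


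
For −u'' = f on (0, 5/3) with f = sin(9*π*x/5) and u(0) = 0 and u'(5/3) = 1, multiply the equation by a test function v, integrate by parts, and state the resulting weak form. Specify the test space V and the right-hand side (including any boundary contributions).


V = {v ∈ H^1(0, 5/3) : v(0) = 0} (test functions vanish at x = 0 where u is specified); weak form: ∫_0^5/3 u'v' dx = ∫_0^5/3 (sin(9*π*x/5)) v dx + v(5/3) for all v ∈ V.

Multiply both sides by a test function v and integrate from 0 to 5/3:
  ∫_0^5/3 −u''(x) v(x) dx = ∫_0^5/3 f(x) v(x) dx.
Integrate the LHS by parts once:
  ∫_0^5/3 −u'' v dx = −[u'(x) v(x)]_0^5/3 + ∫_0^5/3 u'(x) v'(x) dx.
Thus ∫_0^5/3 u'(x) v'(x) dx = ∫_0^5/3 f(x) v(x) dx + [u'(x) v(x)]_0^5/3.
Choose V so that boundary terms are either known or forced to vanish.
Mixed BC: u(0) = 0 (Dirichlet) and u'(5/3) = 1 (Neumann). Define V = {v ∈ H^1(0, 5/3) : v(0) = 0}. Then [u' v]_0^5/3 = u'(5/3)·v(5/3) − u'(0)·0 = v(5/3).
Weak formulation: find u (satisfying any essential BC) such that ∫_0^5/3 u'(x) v'(x) dx = ∫_0^5/3 f v dx + v(5/3) for all v ∈ V (Dirichlet at 0 absorbed into V; Neumann datum at x = 5/3 contributes the boundary term).
Substituting f(x) = sin(9*π*x/5), the right-hand side is ∫_0^5/3 (sin(9*π*x/5)) v dx + v(5/3).


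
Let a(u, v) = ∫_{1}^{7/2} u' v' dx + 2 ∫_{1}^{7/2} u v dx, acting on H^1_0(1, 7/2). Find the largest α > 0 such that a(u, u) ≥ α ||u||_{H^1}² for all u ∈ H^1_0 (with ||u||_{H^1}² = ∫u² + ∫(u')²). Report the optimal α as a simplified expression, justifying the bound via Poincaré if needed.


α = 1

Coercivity of a(·,·) on H^1_0(1, 7/2) means a(u, u) ≥ α ||u||_{H^1}² for every u ∈ H^1_0.
The interval has length L = 5/2, and Poincaré/coercivity depend only on L. Here a(u, u) = ∫(u')² + (2)·∫u².
Here c = 2 ≥ 1, so a(u,u) = ∫(u')² + c∫u² ≥ ∫(u')² + ∫u² = ||u||_{H^1}², i.e. α = 1 works. No larger α is possible: a(u,u) ≥ α||u||_{H^1}² means (1−α)∫(u')² ≥ (α−c)∫u², and for the modes u_n = sin(nπ(x−x₀)/L) (x₀ the left endpoint) one has ∫u_n²/∫(u_n')² = (L/(nπ))² → 0, so a(u_n,u_n)/||u_n||_{H^1}² → 1. Hence the optimal constant is α = 1.
Therefore α = 1.


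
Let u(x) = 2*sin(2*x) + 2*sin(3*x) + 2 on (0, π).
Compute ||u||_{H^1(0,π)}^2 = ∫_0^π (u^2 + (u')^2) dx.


||u||_{H^1(0,π)}^2 = 16/3 + 34*π

u'(x) = 4*cos(2*x) + 6*cos(3*x).
Expand u² and (u')² and integrate term by term on (0, π), using: for integers n ≥ 1, ∫_0^π sin²(nx) dx = ∫_0^π cos²(nx) dx = π/2; for n ≠ n', ∫_0^π sin(nx)sin(n'x) dx = ∫_0^π cos(nx)cos(n'x) dx = 0; and by product-to-sum, ∫_0^π sin(nx)cos(n'x) dx = ½∫_0^π [sin((n+n')x) + sin((n−n')x)] dx, which is 0 when n+n' is even and 2n/(n²−n'²) when n+n' is odd (it need not vanish on (0, π)). For the constant mode: ∫_0^π 1 dx = π, ∫_0^π cos(nx) dx = 0, ∫_0^π sin(nx) dx = (1−(−1)^n)/n.
  u² squared terms: (2)²·∫1 dx = 4·π = 4*π;  (2)²·∫sin(2x)² dx = 4·π/2 = 2*π;  (2)²·∫sin(3x)² dx = 4·π/2 = 2*π.
  u² cross terms: 2·(2)·(2)·∫1·sin(2x) dx = 8·(0) = 0;  2·(2)·(2)·∫1·sin(3x) dx = 8·(2/3) = 16/3;  2·(2)·(2)·∫sin(2x)·sin(3x) dx = 8·(0) = 0.
  So ∫_0^π u² dx = 4*π + 2*π + 2*π + 0 + 16/3 + 0 = 16/3 + 8*π.
  (u')² squared terms: (4)²·∫cos(2x)² dx = 16·π/2 = 8*π;  (6)²·∫cos(3x)² dx = 36·π/2 = 18*π.
  (u')² cross terms: 2·(4)·(6)·∫cos(2x)·cos(3x) dx = 48·(0) = 0.
  So ∫_0^π (u')² dx = 8*π + 18*π + 0 = 26*π.
||u||_{H^1}^2 = (16/3 + 8*π) + (26*π) = 16/3 + 34*π.


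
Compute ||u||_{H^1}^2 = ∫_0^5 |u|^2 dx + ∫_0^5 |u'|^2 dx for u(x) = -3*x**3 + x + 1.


||u||_{H^1}^2 = 6119845/42

The H^1 norm (squared) on an interval (0, L) is
  ||u||_{H^1}^2 = ∫_0^L u(x)^2 dx + ∫_0^L u'(x)^2 dx.
Compute u'(x) = 1 - 9*x**2.
Then u(x)^2 = 9*x**6 - 6*x**4 - 6*x**3 + x**2 + 2*x + 1 and u'(x)^2 = 81*x**4 - 18*x**2 + 1.
Integrate each monomial from 0 to 5 using ∫_0^5 c·x^n dx = c·5^(n+1)/(n+1):
  ∫_0^5 u(x)^2 dx = ∫_0^5 (9*x^6 - 6*x^4 - 6*x^3 + x^2 + 2*x + 1) dx. Term by term:
    ∫_0^5 9*x^6 dx = 703125/7;  ∫_0^5 -6*x^4 dx = -3750;  ∫_0^5 -6*x^3 dx = -1875/2;
    ∫_0^5 x^2 dx = 125/3;  ∫_0^5 2*x dx = 25;  ∫_0^5 1 dx = 5.
  Sum: 703125/7 − 3750 − 1875/2 + 125/3 + 25 + 5 = 4024885/42.
  ∫_0^5 u'(x)^2 dx = ∫_0^5 (81*x^4 - 18*x^2 + 1) dx. Term by term:
    ∫_0^5 81*x^4 dx = 50625;  ∫_0^5 -18*x^2 dx = -750;  ∫_0^5 1 dx = 5.
  Sum: 50625 − 750 + 5 = 49880.
Adding: ||u||_{H^1}^2 = 4024885/42 + 49880 = 6119845/42.


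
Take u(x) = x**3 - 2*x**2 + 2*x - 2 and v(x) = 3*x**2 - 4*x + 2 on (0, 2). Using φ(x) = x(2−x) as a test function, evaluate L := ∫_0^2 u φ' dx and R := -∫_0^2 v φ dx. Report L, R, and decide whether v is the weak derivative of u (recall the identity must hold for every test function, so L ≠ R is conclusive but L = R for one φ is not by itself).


LHS = -32/15, RHS = -32/15. Yes, v = u' weakly.

u(x) = x**3 - 2*x**2 + 2*x - 2, classical derivative u'(x) = 3*x**2 - 4*x + 2.
φ(x) = x(2−x), so φ'(x) = 2 - 2*x.
Note φ(0) = φ(2) = 0, so the boundary term u·φ vanishes.
LHS = ∫_0^2 u(x) φ'(x) dx = ∫_0^2 (-2*x^4 + 6*x^3 - 8*x^2 + 8*x - 4) dx. Term by term:
  ∫_0^2 -2*x^4 dx = -64/5;  ∫_0^2 6*x^3 dx = 24;  ∫_0^2 -8*x^2 dx = -64/3;
  ∫_0^2 8*x dx = 16;  ∫_0^2 -4 dx = -8.
Sum: -64/5 + 24 − 64/3 + 16 − 8 = -32/15.
So LHS = -32/15.
∫_0^2 v(x) φ(x) dx = ∫_0^2 (-3*x^4 + 10*x^3 - 10*x^2 + 4*x) dx. Term by term:
  ∫_0^2 -3*x^4 dx = -96/5;  ∫_0^2 10*x^3 dx = 40;  ∫_0^2 -10*x^2 dx = -80/3;
  ∫_0^2 4*x dx = 8.
Sum: -96/5 + 40 − 80/3 + 8 = 32/15.
So RHS = -∫_0^2 v(x) φ(x) dx = -32/15.
LHS = RHS, so the identity holds for this test φ.
Moreover u is smooth here and v(x) = u'(x) = 3*x**2 - 4*x + 2 pointwise, so the identity holds for every test function. Hence v is the weak derivative of u.


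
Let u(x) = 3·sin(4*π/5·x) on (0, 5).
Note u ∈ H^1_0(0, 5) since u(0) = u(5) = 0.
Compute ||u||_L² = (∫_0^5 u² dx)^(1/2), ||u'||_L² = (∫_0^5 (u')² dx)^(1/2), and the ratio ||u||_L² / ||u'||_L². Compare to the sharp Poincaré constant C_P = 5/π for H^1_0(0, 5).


||u||_L² / ||u'||_L² = 5/(4*π) < C_P = 5/π.

u(x) = 3·sin(4*π/5·x), so u'(x) = 12*π*cos(4*π*x/5)/5.
Writing u(x) = A·sin(kπx/L) with A = 3 and k = 4, use ∫_0^L sin²(kπx/L) dx = L/2 and ∫_0^L cos²(kπx/L) dx = L/2.
u² = 9·sin²(4*π/5·x) and (u')² = 144*π^2/25·cos²(4*π/5·x), and each of sin², cos² integrates to L/2 = 5/2 over (0, 5).
∫_0^5 u² dx = 45/2, so ||u||_L² = 3*sqrt(10)/2.
∫_0^5 (u')² dx = 72*π^2/5, so ||u'||_L² = 6*sqrt(10)*π/5.
Ratio ||u||_L² / ||u'||_L² = 5/(4*π).
Sharp Poincaré constant on H^1_0(0, 5) is C_P = L/π = 5/π, achieved by sin(π/5·x).
This is the k = 4 harmonic; the ratio L/(kπ) is strictly less than C_P = L/π, consistent with the sharp inequality ||u||_L² ≤ C_P ||u'||_L².


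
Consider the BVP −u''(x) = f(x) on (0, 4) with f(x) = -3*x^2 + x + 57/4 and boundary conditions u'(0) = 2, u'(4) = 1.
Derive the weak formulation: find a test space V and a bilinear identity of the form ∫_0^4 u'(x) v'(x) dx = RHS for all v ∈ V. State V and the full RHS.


V = H^1(0, 4) (v unrestricted at boundary; u is determined up to an additive constant); weak form: ∫_0^4 u'v' dx = ∫_0^4 (-3*x^2 + x + 57/4) v dx + v(4) − 2·v(0) for all v ∈ V.

Multiply both sides by a test function v and integrate from 0 to 4:
  ∫_0^4 −u''(x) v(x) dx = ∫_0^4 f(x) v(x) dx.
Integrate the LHS by parts once:
  ∫_0^4 −u'' v dx = −[u'(x) v(x)]_0^4 + ∫_0^4 u'(x) v'(x) dx.
Thus ∫_0^4 u'(x) v'(x) dx = ∫_0^4 f(x) v(x) dx + [u'(x) v(x)]_0^4.
Choose V so that boundary terms are either known or forced to vanish.
u has inhomogeneous Neumann u'(0) = 2, u'(4) = 1. [u' v]_0^4 = (1)·v(4) − (2)·v(0) = v(4) − 2·v(0). Take V = H^1(0, 4); boundary term becomes part of RHS.
Weak formulation: find u (satisfying any essential BC) such that ∫_0^4 u'(x) v'(x) dx = ∫_0^4 f v dx + v(4) − 2·v(0) for all v ∈ V (Neumann data are natural BCs: they enter the RHS as boundary terms).
Substituting f(x) = -3*x^2 + x + 57/4, the right-hand side is ∫_0^4 (-3*x^2 + x + 57/4) v dx + v(4) − 2·v(0).
Compatibility check (pure Neumann): taking v ≡ 1 ∈ V gives 0 = ∫_0^4 f dx + (1) − (2), i.e. ∫_0^4 f dx must equal u'(0) − u'(4) = 1. Indeed ∫_0^4 (-3*x^2 + x + 57/4) dx = 1, so the data are compatible. The solution is then unique only up to an additive constant (fix it e.g. by requiring ∫_0^4 u dx = 0).


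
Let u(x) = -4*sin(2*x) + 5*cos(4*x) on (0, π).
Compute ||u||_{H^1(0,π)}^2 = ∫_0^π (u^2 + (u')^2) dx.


||u||_{H^1(0,π)}^2 = 505*π/2

u'(x) = -20*sin(4*x) - 8*cos(2*x).
Expand u² and (u')² and integrate term by term on (0, π), using: for integers n ≥ 1, ∫_0^π sin²(nx) dx = ∫_0^π cos²(nx) dx = π/2; for n ≠ n', ∫_0^π sin(nx)sin(n'x) dx = ∫_0^π cos(nx)cos(n'x) dx = 0; and by product-to-sum, ∫_0^π sin(nx)cos(n'x) dx = ½∫_0^π [sin((n+n')x) + sin((n−n')x)] dx, which is 0 when n+n' is even and 2n/(n²−n'²) when n+n' is odd (it need not vanish on (0, π)).
  u² squared terms: (-4)²·∫sin(2x)² dx = 16·π/2 = 8*π;  (5)²·∫cos(4x)² dx = 25·π/2 = 25*π/2.
  u² cross terms: 2·(-4)·(5)·∫sin(2x)·cos(4x) dx = -40·(0) = 0.
  So ∫_0^π u² dx = 8*π + 25*π/2 + 0 = 41*π/2.
  (u')² squared terms: (-20)²·∫sin(4x)² dx = 400·π/2 = 200*π;  (-8)²·∫cos(2x)² dx = 64·π/2 = 32*π.
  (u')² cross terms: 2·(-20)·(-8)·∫sin(4x)·cos(2x) dx = 320·(0) = 0.
  So ∫_0^π (u')² dx = 200*π + 32*π + 0 = 232*π.
||u||_{H^1}^2 = (41*π/2) + (232*π) = 505*π/2.


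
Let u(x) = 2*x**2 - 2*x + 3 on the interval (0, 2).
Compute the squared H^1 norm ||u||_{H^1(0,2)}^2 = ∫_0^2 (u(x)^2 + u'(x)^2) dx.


||u||_{H^1}^2 = 734/15

The H^1 norm (squared) on an interval (0, L) is
  ||u||_{H^1}^2 = ∫_0^L u(x)^2 dx + ∫_0^L u'(x)^2 dx.
Compute u'(x) = 4*x - 2.
Then u(x)^2 = 4*x**4 - 8*x**3 + 16*x**2 - 12*x + 9 and u'(x)^2 = 16*x**2 - 16*x + 4.
Integrate each monomial from 0 to 2 using ∫_0^2 c·x^n dx = c·2^(n+1)/(n+1):
  ∫_0^2 u(x)^2 dx = ∫_0^2 (4*x^4 - 8*x^3 + 16*x^2 - 12*x + 9) dx. Term by term:
    ∫_0^2 4*x^4 dx = 128/5;  ∫_0^2 -8*x^3 dx = -32;  ∫_0^2 16*x^2 dx = 128/3;
    ∫_0^2 -12*x dx = -24;  ∫_0^2 9 dx = 18.
  Sum: 128/5 − 32 + 128/3 − 24 + 18 = 454/15.
  ∫_0^2 u'(x)^2 dx = ∫_0^2 (16*x^2 - 16*x + 4) dx. Term by term:
    ∫_0^2 16*x^2 dx = 128/3;  ∫_0^2 -16*x dx = -32;  ∫_0^2 4 dx = 8.
  Sum: 128/3 − 32 + 8 = 56/3.
Adding: ||u||_{H^1}^2 = 454/15 + 56/3 = 734/15.


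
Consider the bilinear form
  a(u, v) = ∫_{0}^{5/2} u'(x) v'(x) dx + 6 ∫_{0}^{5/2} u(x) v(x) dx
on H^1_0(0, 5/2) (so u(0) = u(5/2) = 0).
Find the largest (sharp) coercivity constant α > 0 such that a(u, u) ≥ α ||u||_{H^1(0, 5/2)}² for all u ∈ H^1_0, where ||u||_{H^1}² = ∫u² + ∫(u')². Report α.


α = 1

Coercivity of a(·,·) on H^1_0(0, 5/2) means a(u, u) ≥ α ||u||_{H^1}² for every u ∈ H^1_0.
The interval has length L = 5/2, and Poincaré/coercivity depend only on L. Here a(u, u) = ∫(u')² + (6)·∫u².
Here c = 6 ≥ 1, so a(u,u) = ∫(u')² + c∫u² ≥ ∫(u')² + ∫u² = ||u||_{H^1}², i.e. α = 1 works. No larger α is possible: a(u,u) ≥ α||u||_{H^1}² means (1−α)∫(u')² ≥ (α−c)∫u², and for the modes u_n = sin(nπ(x−x₀)/L) (x₀ the left endpoint) one has ∫u_n²/∫(u_n')² = (L/(nπ))² → 0, so a(u_n,u_n)/||u_n||_{H^1}² → 1. Hence the optimal constant is α = 1.
Therefore α = 1.


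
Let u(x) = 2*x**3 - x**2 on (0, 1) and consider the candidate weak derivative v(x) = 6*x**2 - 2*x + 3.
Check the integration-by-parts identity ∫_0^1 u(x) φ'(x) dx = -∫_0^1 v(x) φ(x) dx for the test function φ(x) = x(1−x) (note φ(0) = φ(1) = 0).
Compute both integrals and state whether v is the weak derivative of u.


LHS = -2/15, RHS = -19/30. No, v is not the weak derivative of u.

u(x) = 2*x**3 - x**2, classical derivative u'(x) = 6*x**2 - 2*x.
φ(x) = x(1−x), so φ'(x) = 1 - 2*x.
Note φ(0) = φ(1) = 0, so the boundary term u·φ vanishes.
LHS = ∫_0^1 u(x) φ'(x) dx = ∫_0^1 (-4*x^4 + 4*x^3 - x^2) dx. Term by term:
  ∫_0^1 -4*x^4 dx = -4/5;  ∫_0^1 4*x^3 dx = 1;  ∫_0^1 -x^2 dx = -1/3.
Sum: -4/5 + 1 − 1/3 = -2/15.
So LHS = -2/15.
∫_0^1 v(x) φ(x) dx = ∫_0^1 (-6*x^4 + 8*x^3 - 5*x^2 + 3*x) dx. Term by term:
  ∫_0^1 -6*x^4 dx = -6/5;  ∫_0^1 8*x^3 dx = 2;  ∫_0^1 -5*x^2 dx = -5/3;
  ∫_0^1 3*x dx = 3/2.
Sum: -6/5 + 2 − 5/3 + 3/2 = 19/30.
So RHS = -∫_0^1 v(x) φ(x) dx = -19/30.
LHS − RHS = 1/2 ≠ 0, so the identity fails.
(For a valid weak derivative the identity must hold for EVERY test function, in particular this one. The failure shows v is NOT the weak derivative of u.)
Correct weak derivative would be u'(x) = 6*x**2 - 2*x.


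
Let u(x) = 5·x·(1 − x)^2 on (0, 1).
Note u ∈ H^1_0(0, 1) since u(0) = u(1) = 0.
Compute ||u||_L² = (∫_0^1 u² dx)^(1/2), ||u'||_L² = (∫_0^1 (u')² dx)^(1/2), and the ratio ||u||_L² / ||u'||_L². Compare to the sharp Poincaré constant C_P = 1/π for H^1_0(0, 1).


||u||_L² / ||u'||_L² = sqrt(14)/14 < C_P = 1/π.

u(x) = 5·x·(1 − x)^2, so u'(x) = 5*(x - 1)*(3*x - 1).
u(x) = 5·x·(1 − x)^2 vanishes at x = 0 and x = 1, so u ∈ H^1_0(0, 1). Differentiate via the product rule and integrate the resulting polynomials term by term.
  ∫_0^1 u² dx = ∫_0^1 (25*x^6 - 100*x^5 + 150*x^4 - 100*x^3 + 25*x^2) dx. Term by term:
    ∫_0^1 25*x^6 dx = 25/7;  ∫_0^1 -100*x^5 dx = -50/3;  ∫_0^1 150*x^4 dx = 30;
    ∫_0^1 -100*x^3 dx = -25;  ∫_0^1 25*x^2 dx = 25/3.
  Sum: 25/7 − 50/3 + 30 − 25 + 25/3 = 5/21.
  ∫_0^1 (u')² dx = ∫_0^1 (225*x^4 - 600*x^3 + 550*x^2 - 200*x + 25) dx. Term by term:
    ∫_0^1 225*x^4 dx = 45;  ∫_0^1 -600*x^3 dx = -150;  ∫_0^1 550*x^2 dx = 550/3;
    ∫_0^1 -200*x dx = -100;  ∫_0^1 25 dx = 25.
  Sum: 45 − 150 + 550/3 − 100 + 25 = 10/3.
∫_0^1 u² dx = 5/21, so ||u||_L² = sqrt(105)/21.
∫_0^1 (u')² dx = 10/3, so ||u'||_L² = sqrt(30)/3.
Ratio ||u||_L² / ||u'||_L² = sqrt(14)/14.
Sharp Poincaré constant on H^1_0(0, 1) is C_P = L/π = 1/π, achieved by sin(π·x).
A polynomial bump cannot attain the sharp Poincaré constant (only the first sine eigenfunction does), so the ratio is strictly less than C_P, consistent with ||u||_L² ≤ C_P ||u'||_L².


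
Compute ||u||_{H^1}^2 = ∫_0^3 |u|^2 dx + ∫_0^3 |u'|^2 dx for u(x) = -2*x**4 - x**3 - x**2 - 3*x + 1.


||u||_{H^1}^2 = 3141003/70

The H^1 norm (squared) on an interval (0, L) is
  ||u||_{H^1}^2 = ∫_0^L u(x)^2 dx + ∫_0^L u'(x)^2 dx.
Compute u'(x) = -8*x**3 - 3*x**2 - 2*x - 3.
Then u(x)^2 = 4*x**8 + 4*x**7 + 5*x**6 + 14*x**5 + 3*x**4 + 4*x**3 + 7*x**2 - 6*x + 1 and u'(x)^2 = 64*x**6 + 48*x**5 + 41*x**4 + 60*x**3 + 22*x**2 + 12*x + 9.
Integrate each monomial from 0 to 3 using ∫_0^3 c·x^n dx = c·3^(n+1)/(n+1):
  ∫_0^3 u(x)^2 dx = ∫_0^3 (4*x^8 + 4*x^7 + 5*x^6 + 14*x^5 + 3*x^4 + 4*x^3 + 7*x^2 - 6*x + 1) dx. Term by term:
    ∫_0^3 4*x^8 dx = 8748;  ∫_0^3 4*x^7 dx = 6561/2;  ∫_0^3 5*x^6 dx = 10935/7;
    ∫_0^3 14*x^5 dx = 1701;  ∫_0^3 3*x^4 dx = 729/5;  ∫_0^3 4*x^3 dx = 81;
    ∫_0^3 7*x^2 dx = 63;  ∫_0^3 -6*x dx = -27;  ∫_0^3 1 dx = 3.
  Sum: 8748 + 6561/2 + 10935/7 + 1701 + 729/5 + 81 + 63 − 27 + 3 = 1089021/70.
  ∫_0^3 u'(x)^2 dx = ∫_0^3 (64*x^6 + 48*x^5 + 41*x^4 + 60*x^3 + 22*x^2 + 12*x + 9) dx. Term by term:
    ∫_0^3 64*x^6 dx = 139968/7;  ∫_0^3 48*x^5 dx = 5832;  ∫_0^3 41*x^4 dx = 9963/5;
    ∫_0^3 60*x^3 dx = 1215;  ∫_0^3 22*x^2 dx = 198;  ∫_0^3 12*x dx = 54;
    ∫_0^3 9 dx = 27.
  Sum: 139968/7 + 5832 + 9963/5 + 1215 + 198 + 54 + 27 = 1025991/35.
Adding: ||u||_{H^1}^2 = 1089021/70 + 1025991/35 = 3141003/70.


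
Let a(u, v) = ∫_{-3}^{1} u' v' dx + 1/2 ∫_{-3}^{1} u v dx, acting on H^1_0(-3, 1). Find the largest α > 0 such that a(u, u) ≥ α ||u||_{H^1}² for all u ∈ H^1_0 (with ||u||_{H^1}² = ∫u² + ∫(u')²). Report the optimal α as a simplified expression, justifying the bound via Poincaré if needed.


α = (8 + π^2)/(π^2 + 16)

Coercivity of a(·,·) on H^1_0(-3, 1) means a(u, u) ≥ α ||u||_{H^1}² for every u ∈ H^1_0.
The interval has length L = 4, and Poincaré/coercivity depend only on L. Here a(u, u) = ∫(u')² + (1/2)·∫u².
Here 0 < c = 1/2 < 1. The condition a(u,u) ≥ α||u||_{H^1}² reads (1−α)∫(u')² ≥ (α−c)∫u². Any admissible α is ≤ 1 (rapidly oscillating u have ∫u²/∫(u')² → 0), and α = 1 would force 0 ≥ (1−c)∫u², impossible since c < 1; so 1−α > 0. By the sharp Poincaré inequality on H^1_0 of an interval of length L, ∫(u')² ≥ (π/L)²∫u² with equality for the first sine mode sin(π(x−x₀)/L) (x₀ the left endpoint), so the inequality holds for all u iff (1−α)(π/L)² ≥ α − c, i.e. α ≤ ((π/L)² + c)/((π/L)² + 1) = (1 + c(L/π)²)/(1 + (L/π)²). With (π/L)² = π^2/16 and c = 1/2, the largest admissible constant is α = ((π/L)² + c)/((π/L)² + 1).
Simplifying, α = (8 + π^2)/(π^2 + 16).


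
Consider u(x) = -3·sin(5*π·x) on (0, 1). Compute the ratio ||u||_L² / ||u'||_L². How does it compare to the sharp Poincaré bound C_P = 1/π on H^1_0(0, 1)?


||u||_L² / ||u'||_L² = 1/(5*π) < C_P = 1/π.

u(x) = -3·sin(5*π·x), so u'(x) = -15*π*cos(5*π*x).
Writing u(x) = A·sin(kπx/L) with A = -3 and k = 5, use ∫_0^L sin²(kπx/L) dx = L/2 and ∫_0^L cos²(kπx/L) dx = L/2.
u² = 9·sin²(5*π·x) and (u')² = 225*π^2·cos²(5*π·x), and each of sin², cos² integrates to L/2 = 1/2 over (0, 1).
∫_0^1 u² dx = 9/2, so ||u||_L² = 3*sqrt(2)/2.
∫_0^1 (u')² dx = 225*π^2/2, so ||u'||_L² = 15*sqrt(2)*π/2.
Ratio ||u||_L² / ||u'||_L² = 1/(5*π).
Sharp Poincaré constant on H^1_0(0, 1) is C_P = L/π = 1/π, achieved by sin(π·x).
This is the k = 5 harmonic; the ratio L/(kπ) is strictly less than C_P = L/π, consistent with the sharp inequality ||u||_L² ≤ C_P ||u'||_L².


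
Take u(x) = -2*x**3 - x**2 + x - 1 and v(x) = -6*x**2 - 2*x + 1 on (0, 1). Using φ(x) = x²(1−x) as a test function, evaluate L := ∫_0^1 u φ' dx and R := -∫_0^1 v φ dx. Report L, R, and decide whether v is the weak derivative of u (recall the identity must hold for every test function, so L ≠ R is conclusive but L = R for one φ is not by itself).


LHS = 13/60, RHS = 13/60. Yes, v = u' weakly.

u(x) = -2*x**3 - x**2 + x - 1, classical derivative u'(x) = -6*x**2 - 2*x + 1.
φ(x) = x²(1−x), so φ'(x) = x*(2 - 3*x).
Note φ(0) = φ(1) = 0, so the boundary term u·φ vanishes.
LHS = ∫_0^1 u(x) φ'(x) dx = ∫_0^1 (6*x^5 - x^4 - 5*x^3 + 5*x^2 - 2*x) dx. Term by term:
  ∫_0^1 6*x^5 dx = 1;  ∫_0^1 -x^4 dx = -1/5;  ∫_0^1 -5*x^3 dx = -5/4;
  ∫_0^1 5*x^2 dx = 5/3;  ∫_0^1 -2*x dx = -1.
Sum: 1 − 1/5 − 5/4 + 5/3 − 1 = 13/60.
So LHS = 13/60.
∫_0^1 v(x) φ(x) dx = ∫_0^1 (6*x^5 - 4*x^4 - 3*x^3 + x^2) dx. Term by term:
  ∫_0^1 6*x^5 dx = 1;  ∫_0^1 -4*x^4 dx = -4/5;  ∫_0^1 -3*x^3 dx = -3/4;
  ∫_0^1 x^2 dx = 1/3.
Sum: 1 − 4/5 − 3/4 + 1/3 = -13/60.
So RHS = -∫_0^1 v(x) φ(x) dx = 13/60.
LHS = RHS, so the identity holds for this test φ.
Moreover u is smooth here and v(x) = u'(x) = -6*x**2 - 2*x + 1 pointwise, so the identity holds for every test function. Hence v is the weak derivative of u.


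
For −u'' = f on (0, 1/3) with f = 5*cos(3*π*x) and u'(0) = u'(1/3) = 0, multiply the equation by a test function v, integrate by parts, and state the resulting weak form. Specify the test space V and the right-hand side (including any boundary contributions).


V = H^1(0, 1/3) (no boundary constraint on v; u is determined up to an additive constant); weak form: ∫_0^1/3 u'v' dx = ∫_0^1/3 (5*cos(3*π*x)) v dx for all v ∈ V.

Multiply both sides by a test function v and integrate from 0 to 1/3:
  ∫_0^1/3 −u''(x) v(x) dx = ∫_0^1/3 f(x) v(x) dx.
Integrate the LHS by parts once:
  ∫_0^1/3 −u'' v dx = −[u'(x) v(x)]_0^1/3 + ∫_0^1/3 u'(x) v'(x) dx.
Thus ∫_0^1/3 u'(x) v'(x) dx = ∫_0^1/3 f(x) v(x) dx + [u'(x) v(x)]_0^1/3.
Choose V so that boundary terms are either known or forced to vanish.
u has homogeneous Neumann: u'(0) = u'(1/3) = 0. So [u' v]_0^1/3 = 0·v(1/3) − 0·v(0) = 0 for any v; take V = H^1(0, 1/3).
Weak formulation: find u (satisfying any essential BC) such that ∫_0^1/3 u'(x) v'(x) dx = ∫_0^1/3 f v dx for all v ∈ V (homogeneous Neumann, so boundary terms vanish).
Substituting f(x) = 5*cos(3*π*x), the right-hand side is ∫_0^1/3 (5*cos(3*π*x)) v dx.
Compatibility check (pure Neumann): taking v ≡ 1 ∈ V gives 0 = ∫_0^1/3 f dx + (0) − (0), i.e. ∫_0^1/3 f dx must equal u'(0) − u'(1/3) = 0. Indeed ∫_0^1/3 (5*cos(3*π*x)) dx = 0, so the data are compatible. The solution is then unique only up to an additive constant (fix it e.g. by requiring ∫_0^1/3 u dx = 0).


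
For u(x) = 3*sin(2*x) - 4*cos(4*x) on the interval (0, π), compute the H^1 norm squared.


||u||_{H^1(0,π)}^2 = 317*π/2

u'(x) = 16*sin(4*x) + 6*cos(2*x).
Expand u² and (u')² and integrate term by term on (0, π), using: for integers n ≥ 1, ∫_0^π sin²(nx) dx = ∫_0^π cos²(nx) dx = π/2; for n ≠ n', ∫_0^π sin(nx)sin(n'x) dx = ∫_0^π cos(nx)cos(n'x) dx = 0; and by product-to-sum, ∫_0^π sin(nx)cos(n'x) dx = ½∫_0^π [sin((n+n')x) + sin((n−n')x)] dx, which is 0 when n+n' is even and 2n/(n²−n'²) when n+n' is odd (it need not vanish on (0, π)).
  u² squared terms: (-4)²·∫cos(4x)² dx = 16·π/2 = 8*π;  (3)²·∫sin(2x)² dx = 9·π/2 = 9*π/2.
  u² cross terms: 2·(-4)·(3)·∫cos(4x)·sin(2x) dx = -24·(0) = 0.
  So ∫_0^π u² dx = 8*π + 9*π/2 + 0 = 25*π/2.
  (u')² squared terms: (6)²·∫cos(2x)² dx = 36·π/2 = 18*π;  (16)²·∫sin(4x)² dx = 256·π/2 = 128*π.
  (u')² cross terms: 2·(6)·(16)·∫cos(2x)·sin(4x) dx = 192·(0) = 0.
  So ∫_0^π (u')² dx = 18*π + 128*π + 0 = 146*π.
||u||_{H^1}^2 = (25*π/2) + (146*π) = 317*π/2.


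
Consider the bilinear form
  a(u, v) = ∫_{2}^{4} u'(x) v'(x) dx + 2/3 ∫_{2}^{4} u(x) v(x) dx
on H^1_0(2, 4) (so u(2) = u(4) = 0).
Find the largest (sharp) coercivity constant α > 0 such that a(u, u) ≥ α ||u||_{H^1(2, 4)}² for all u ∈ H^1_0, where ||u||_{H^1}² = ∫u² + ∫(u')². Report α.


α = (8/3 + π^2)/(4 + π^2)

Coercivity of a(·,·) on H^1_0(2, 4) means a(u, u) ≥ α ||u||_{H^1}² for every u ∈ H^1_0.
The interval has length L = 2, and Poincaré/coercivity depend only on L. Here a(u, u) = ∫(u')² + (2/3)·∫u².
Here 0 < c = 2/3 < 1. The condition a(u,u) ≥ α||u||_{H^1}² reads (1−α)∫(u')² ≥ (α−c)∫u². Any admissible α is ≤ 1 (rapidly oscillating u have ∫u²/∫(u')² → 0), and α = 1 would force 0 ≥ (1−c)∫u², impossible since c < 1; so 1−α > 0. By the sharp Poincaré inequality on H^1_0 of an interval of length L, ∫(u')² ≥ (π/L)²∫u² with equality for the first sine mode sin(π(x−x₀)/L) (x₀ the left endpoint), so the inequality holds for all u iff (1−α)(π/L)² ≥ α − c, i.e. α ≤ ((π/L)² + c)/((π/L)² + 1) = (1 + c(L/π)²)/(1 + (L/π)²). With (π/L)² = π^2/4 and c = 2/3, the largest admissible constant is α = ((π/L)² + c)/((π/L)² + 1).
Simplifying, α = (8/3 + π^2)/(4 + π^2).


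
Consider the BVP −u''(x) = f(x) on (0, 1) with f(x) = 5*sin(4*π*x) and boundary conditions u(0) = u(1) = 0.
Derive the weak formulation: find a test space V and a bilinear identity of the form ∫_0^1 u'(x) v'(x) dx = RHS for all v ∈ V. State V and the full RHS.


V = H^1_0(0, 1) (so v(0) = v(1) = 0); weak form: ∫_0^1 u'v' dx = ∫_0^1 (5*sin(4*π*x)) v dx for all v ∈ V.

Multiply both sides by a test function v and integrate from 0 to 1:
  ∫_0^1 −u''(x) v(x) dx = ∫_0^1 f(x) v(x) dx.
Integrate the LHS by parts once:
  ∫_0^1 −u'' v dx = −[u'(x) v(x)]_0^1 + ∫_0^1 u'(x) v'(x) dx.
Thus ∫_0^1 u'(x) v'(x) dx = ∫_0^1 f(x) v(x) dx + [u'(x) v(x)]_0^1.
Choose V so that boundary terms are either known or forced to vanish.
u is Dirichlet: u(0) = u(1) = 0. Let V = H^1_0(0, 1); then v(0) = v(1) = 0, and [u' v]_0^1 = 0.
Weak formulation: find u (satisfying any essential BC) such that ∫_0^1 u'(x) v'(x) dx = ∫_0^1 f v dx for all v ∈ V.
Substituting f(x) = 5*sin(4*π*x), the right-hand side is ∫_0^1 (5*sin(4*π*x)) v dx.


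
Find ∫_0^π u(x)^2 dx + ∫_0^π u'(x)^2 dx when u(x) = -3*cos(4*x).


||u||_{H^1(0,π)}^2 = 153*π/2

u'(x) = 12*sin(4*x).
Expand u² and (u')² and integrate term by term on (0, π), using: for integers n ≥ 1, ∫_0^π sin²(nx) dx = ∫_0^π cos²(nx) dx = π/2; for n ≠ n', ∫_0^π sin(nx)sin(n'x) dx = ∫_0^π cos(nx)cos(n'x) dx = 0; and by product-to-sum, ∫_0^π sin(nx)cos(n'x) dx = ½∫_0^π [sin((n+n')x) + sin((n−n')x)] dx, which is 0 when n+n' is even and 2n/(n²−n'²) when n+n' is odd (it need not vanish on (0, π)).
  u² squared terms: (-3)²·∫cos(4x)² dx = 9·π/2 = 9*π/2.
  So ∫_0^π u² dx = 9*π/2.
  (u')² squared terms: (12)²·∫sin(4x)² dx = 144·π/2 = 72*π.
  So ∫_0^π (u')² dx = 72*π.
||u||_{H^1}^2 = (9*π/2) + (72*π) = 153*π/2.


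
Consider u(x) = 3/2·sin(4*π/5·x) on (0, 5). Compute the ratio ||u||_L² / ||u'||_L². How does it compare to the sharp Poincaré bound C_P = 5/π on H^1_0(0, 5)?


||u||_L² / ||u'||_L² = 5/(4*π) < C_P = 5/π.

u(x) = 3/2·sin(4*π/5·x), so u'(x) = 6*π*cos(4*π*x/5)/5.
Writing u(x) = A·sin(kπx/L) with A = 3/2 and k = 4, use ∫_0^L sin²(kπx/L) dx = L/2 and ∫_0^L cos²(kπx/L) dx = L/2.
u² = 9/4·sin²(4*π/5·x) and (u')² = 36*π^2/25·cos²(4*π/5·x), and each of sin², cos² integrates to L/2 = 5/2 over (0, 5).
∫_0^5 u² dx = 45/8, so ||u||_L² = 3*sqrt(10)/4.
∫_0^5 (u')² dx = 18*π^2/5, so ||u'||_L² = 3*sqrt(10)*π/5.
Ratio ||u||_L² / ||u'||_L² = 5/(4*π).
Sharp Poincaré constant on H^1_0(0, 5) is C_P = L/π = 5/π, achieved by sin(π/5·x).
This is the k = 4 harmonic; the ratio L/(kπ) is strictly less than C_P = L/π, consistent with the sharp inequality ||u||_L² ≤ C_P ||u'||_L².


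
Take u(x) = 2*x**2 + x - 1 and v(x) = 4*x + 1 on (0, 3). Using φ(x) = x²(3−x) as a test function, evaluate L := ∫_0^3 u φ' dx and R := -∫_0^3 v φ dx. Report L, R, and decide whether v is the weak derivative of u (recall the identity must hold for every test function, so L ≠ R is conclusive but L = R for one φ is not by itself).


LHS = -1107/20, RHS = -1107/20. Yes, v = u' weakly.

u(x) = 2*x**2 + x - 1, classical derivative u'(x) = 4*x + 1.
φ(x) = x²(3−x), so φ'(x) = 3*x*(2 - x).
Note φ(0) = φ(3) = 0, so the boundary term u·φ vanishes.
LHS = ∫_0^3 u(x) φ'(x) dx = ∫_0^3 (-6*x^4 + 9*x^3 + 9*x^2 - 6*x) dx. Term by term:
  ∫_0^3 -6*x^4 dx = -1458/5;  ∫_0^3 9*x^3 dx = 729/4;  ∫_0^3 9*x^2 dx = 81;
  ∫_0^3 -6*x dx = -27.
Sum: -1458/5 + 729/4 + 81 − 27 = -1107/20.
So LHS = -1107/20.
∫_0^3 v(x) φ(x) dx = ∫_0^3 (-4*x^4 + 11*x^3 + 3*x^2) dx. Term by term:
  ∫_0^3 -4*x^4 dx = -972/5;  ∫_0^3 11*x^3 dx = 891/4;  ∫_0^3 3*x^2 dx = 27.
Sum: -972/5 + 891/4 + 27 = 1107/20.
So RHS = -∫_0^3 v(x) φ(x) dx = -1107/20.
LHS = RHS, so the identity holds for this test φ.
Moreover u is smooth here and v(x) = u'(x) = 4*x + 1 pointwise, so the identity holds for every test function. Hence v is the weak derivative of u.


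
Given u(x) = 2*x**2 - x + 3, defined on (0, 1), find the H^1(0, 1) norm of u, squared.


||u||_{H^1}^2 = 187/15

The H^1 norm (squared) on an interval (0, L) is
  ||u||_{H^1}^2 = ∫_0^L u(x)^2 dx + ∫_0^L u'(x)^2 dx.
Compute u'(x) = 4*x - 1.
Then u(x)^2 = 4*x**4 - 4*x**3 + 13*x**2 - 6*x + 9 and u'(x)^2 = 16*x**2 - 8*x + 1.
Integrate each monomial from 0 to 1 using ∫_0^1 c·x^n dx = c·1^(n+1)/(n+1):
  ∫_0^1 u(x)^2 dx = ∫_0^1 (4*x^4 - 4*x^3 + 13*x^2 - 6*x + 9) dx. Term by term:
    ∫_0^1 4*x^4 dx = 4/5;  ∫_0^1 -4*x^3 dx = -1;  ∫_0^1 13*x^2 dx = 13/3;
    ∫_0^1 -6*x dx = -3;  ∫_0^1 9 dx = 9.
  Sum: 4/5 − 1 + 13/3 − 3 + 9 = 152/15.
  ∫_0^1 u'(x)^2 dx = ∫_0^1 (16*x^2 - 8*x + 1) dx. Term by term:
    ∫_0^1 16*x^2 dx = 16/3;  ∫_0^1 -8*x dx = -4;  ∫_0^1 1 dx = 1.
  Sum: 16/3 − 4 + 1 = 7/3.
Adding: ||u||_{H^1}^2 = 152/15 + 7/3 = 187/15.


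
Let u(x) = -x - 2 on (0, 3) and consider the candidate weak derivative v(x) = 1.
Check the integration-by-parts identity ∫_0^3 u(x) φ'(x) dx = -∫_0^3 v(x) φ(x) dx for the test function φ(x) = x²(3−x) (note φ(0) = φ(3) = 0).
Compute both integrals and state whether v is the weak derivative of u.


LHS = 27/4, RHS = -27/4. No, v is not the weak derivative of u.

u(x) = -x - 2, classical derivative u'(x) = -1.
φ(x) = x²(3−x), so φ'(x) = 3*x*(2 - x).
Note φ(0) = φ(3) = 0, so the boundary term u·φ vanishes.
LHS = ∫_0^3 u(x) φ'(x) dx = ∫_0^3 (3*x^3 - 12*x) dx. Term by term:
  ∫_0^3 3*x^3 dx = 243/4;  ∫_0^3 -12*x dx = -54.
Sum: 243/4 − 54 = 27/4.
So LHS = 27/4.
∫_0^3 v(x) φ(x) dx = ∫_0^3 (-x^3 + 3*x^2) dx. Term by term:
  ∫_0^3 -x^3 dx = -81/4;  ∫_0^3 3*x^2 dx = 27.
Sum: -81/4 + 27 = 27/4.
So RHS = -∫_0^3 v(x) φ(x) dx = -27/4.
LHS − RHS = 27/2 ≠ 0, so the identity fails.
(For a valid weak derivative the identity must hold for EVERY test function, in particular this one. The failure shows v is NOT the weak derivative of u.)
Correct weak derivative would be u'(x) = -1.


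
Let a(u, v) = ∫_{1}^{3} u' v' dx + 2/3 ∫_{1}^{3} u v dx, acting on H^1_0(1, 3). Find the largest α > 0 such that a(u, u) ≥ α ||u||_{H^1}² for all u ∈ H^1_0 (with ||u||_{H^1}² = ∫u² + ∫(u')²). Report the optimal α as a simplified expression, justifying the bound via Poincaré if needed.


α = (8/3 + π^2)/(4 + π^2)

Coercivity of a(·,·) on H^1_0(1, 3) means a(u, u) ≥ α ||u||_{H^1}² for every u ∈ H^1_0.
The interval has length L = 2, and Poincaré/coercivity depend only on L. Here a(u, u) = ∫(u')² + (2/3)·∫u².
Here 0 < c = 2/3 < 1. The condition a(u,u) ≥ α||u||_{H^1}² reads (1−α)∫(u')² ≥ (α−c)∫u². Any admissible α is ≤ 1 (rapidly oscillating u have ∫u²/∫(u')² → 0), and α = 1 would force 0 ≥ (1−c)∫u², impossible since c < 1; so 1−α > 0. By the sharp Poincaré inequality on H^1_0 of an interval of length L, ∫(u')² ≥ (π/L)²∫u² with equality for the first sine mode sin(π(x−x₀)/L) (x₀ the left endpoint), so the inequality holds for all u iff (1−α)(π/L)² ≥ α − c, i.e. α ≤ ((π/L)² + c)/((π/L)² + 1) = (1 + c(L/π)²)/(1 + (L/π)²). With (π/L)² = π^2/4 and c = 2/3, the largest admissible constant is α = ((π/L)² + c)/((π/L)² + 1).
Simplifying, α = (8/3 + π^2)/(4 + π^2).


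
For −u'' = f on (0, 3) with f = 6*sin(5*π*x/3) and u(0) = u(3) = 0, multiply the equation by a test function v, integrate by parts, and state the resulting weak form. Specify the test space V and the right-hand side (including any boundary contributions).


V = H^1_0(0, 3) (so v(0) = v(3) = 0); weak form: ∫_0^3 u'v' dx = ∫_0^3 (6*sin(5*π*x/3)) v dx for all v ∈ V.

Multiply both sides by a test function v and integrate from 0 to 3:
  ∫_0^3 −u''(x) v(x) dx = ∫_0^3 f(x) v(x) dx.
Integrate the LHS by parts once:
  ∫_0^3 −u'' v dx = −[u'(x) v(x)]_0^3 + ∫_0^3 u'(x) v'(x) dx.
Thus ∫_0^3 u'(x) v'(x) dx = ∫_0^3 f(x) v(x) dx + [u'(x) v(x)]_0^3.
Choose V so that boundary terms are either known or forced to vanish.
u is Dirichlet: u(0) = u(3) = 0. Let V = H^1_0(0, 3); then v(0) = v(3) = 0, and [u' v]_0^3 = 0.
Weak formulation: find u (satisfying any essential BC) such that ∫_0^3 u'(x) v'(x) dx = ∫_0^3 f v dx for all v ∈ V.
Substituting f(x) = 6*sin(5*π*x/3), the right-hand side is ∫_0^3 (6*sin(5*π*x/3)) v dx.


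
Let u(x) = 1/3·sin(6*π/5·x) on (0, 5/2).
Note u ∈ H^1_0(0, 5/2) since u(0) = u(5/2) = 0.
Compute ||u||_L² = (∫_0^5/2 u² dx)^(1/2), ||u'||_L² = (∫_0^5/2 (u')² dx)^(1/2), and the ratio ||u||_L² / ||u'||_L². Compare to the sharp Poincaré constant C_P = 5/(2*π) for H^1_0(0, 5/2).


||u||_L² / ||u'||_L² = 5/(6*π) < C_P = 5/(2*π).

u(x) = 1/3·sin(6*π/5·x), so u'(x) = 2*π*cos(6*π*x/5)/5.
Writing u(x) = A·sin(kπx/L) with A = 1/3 and k = 3, use ∫_0^L sin²(kπx/L) dx = L/2 and ∫_0^L cos²(kπx/L) dx = L/2.
u² = 1/9·sin²(6*π/5·x) and (u')² = 4*π^2/25·cos²(6*π/5·x), and each of sin², cos² integrates to L/2 = 5/4 over (0, 5/2).
∫_0^5/2 u² dx = 5/36, so ||u||_L² = sqrt(5)/6.
∫_0^5/2 (u')² dx = π^2/5, so ||u'||_L² = sqrt(5)*π/5.
Ratio ||u||_L² / ||u'||_L² = 5/(6*π).
Sharp Poincaré constant on H^1_0(0, 5/2) is C_P = L/π = 5/(2*π), achieved by sin(2*π/5·x).
This is the k = 3 harmonic; the ratio L/(kπ) is strictly less than C_P = L/π, consistent with the sharp inequality ||u||_L² ≤ C_P ||u'||_L².
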